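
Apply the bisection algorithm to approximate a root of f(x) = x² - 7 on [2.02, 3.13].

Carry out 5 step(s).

f(x) = x² - 7
Initial interval: [2.02, 3.13]

Iteration 1:
  c_1 = (2.020000 + 3.130000)/2 = 2.575000
  f(c_1) = f(2.575000) = -0.369375
  f(a) × f(c) ≥ 0, new interval: [2.575000, 3.130000]
Iteration 2:
  c_2 = (2.575000 + 3.130000)/2 = 2.852500
  f(c_2) = f(2.852500) = 1.136756
  f(a) × f(c) < 0, new interval: [2.575000, 2.852500]
Iteration 3:
  c_3 = (2.575000 + 2.852500)/2 = 2.713750
  f(c_3) = f(2.713750) = 0.364439
  f(a) × f(c) < 0, new interval: [2.575000, 2.713750]
Iteration 4:
  c_4 = (2.575000 + 2.713750)/2 = 2.644375
  f(c_4) = f(2.644375) = -0.007281
  f(a) × f(c) ≥ 0, new interval: [2.644375, 2.713750]
Iteration 5:
  c_5 = (2.644375 + 2.713750)/2 = 2.679063
  f(c_5) = f(2.679063) = 0.177376
  f(a) × f(c) < 0, new interval: [2.644375, 2.679063]

After 5 iteration(s), the approximation is c_5 = 2.679063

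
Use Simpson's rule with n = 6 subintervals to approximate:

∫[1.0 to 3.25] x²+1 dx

f(x) = x²+1
a = 1.0, b = 3.25, n = 6
h = (b - a)/n = 0.375000

Simpson's rule: (h/3)[f(x₀) + 4f(x₁) + 2f(x₂) + ... + f(xₙ)]

x_0 = 1.0000, f(x_0) = 2.000000, coefficient = 1
x_1 = 1.3750, f(x_1) = 2.890625, coefficient = 4
x_2 = 1.7500, f(x_2) = 4.062500, coefficient = 2
x_3 = 2.1250, f(x_3) = 5.515625, coefficient = 4
x_4 = 2.5000, f(x_4) = 7.250000, coefficient = 2
x_5 = 2.8750, f(x_5) = 9.265625, coefficient = 4
x_6 = 3.2500, f(x_6) = 11.562500, coefficient = 1

I ≈ (0.375000/3) × 106.875000 = 13.359375
Exact value: 13.359375
Error: 0.000000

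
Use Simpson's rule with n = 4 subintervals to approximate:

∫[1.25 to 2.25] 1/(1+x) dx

f(x) = 1/(1+x)
a = 1.25, b = 2.25, n = 4
h = (b - a)/n = 0.250000

Simpson's rule: (h/3)[f(x₀) + 4f(x₁) + 2f(x₂) + ... + f(xₙ)]

x_0 = 1.2500, f(x_0) = 0.444444, coefficient = 1
x_1 = 1.5000, f(x_1) = 0.400000, coefficient = 4
x_2 = 1.7500, f(x_2) = 0.363636, coefficient = 2
x_3 = 2.0000, f(x_3) = 0.333333, coefficient = 4
x_4 = 2.2500, f(x_4) = 0.307692, coefficient = 1

I ≈ (0.250000/3) × 4.412743 = 0.367729
Exact value: 0.367725
Error: 0.000004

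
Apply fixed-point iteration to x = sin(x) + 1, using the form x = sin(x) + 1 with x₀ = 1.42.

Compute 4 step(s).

Equation: x = sin(x) + 1
Fixed-point form: x = sin(x) + 1
x₀ = 1.42

x_1 = g(1.420000) = 1.988652
x_2 = g(1.988652) = 1.913961
x_3 = g(1.913961) = 1.941694
x_4 = g(1.941694) = 1.932002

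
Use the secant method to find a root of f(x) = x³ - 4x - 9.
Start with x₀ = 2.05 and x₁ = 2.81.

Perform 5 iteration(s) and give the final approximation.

f(x) = x³ - 4x - 9
x₀ = 2.05, x₁ = 2.81

Secant formula: x_{n+1} = x_n - f(x_n)(x_n - x_{n-1})/(f(x_n) - f(x_{n-1}))

Iteration 1:
  f(2.050000) = -8.584875
  f(2.810000) = 1.948041
  x_2 = 2.810000 - 1.948041×(2.810000 - 2.050000)/(1.948041 - (-8.584875))
       = 2.669440
Iteration 2:
  f(2.810000) = 1.948041
  f(2.669440) = -0.655578
  x_3 = 2.669440 - (-0.655578)×(2.669440 - 2.810000)/(-0.655578 - 1.948041)
       = 2.704832
Iteration 3:
  f(2.669440) = -0.655578
  f(2.704832) = -0.030463
  x_4 = 2.704832 - (-0.030463)×(2.704832 - 2.669440)/(-0.030463 - (-0.655578))
       = 2.706557
Iteration 4:
  f(2.704832) = -0.030463
  f(2.706557) = 0.000517
  x_5 = 2.706557 - 0.000517×(2.706557 - 2.704832)/(0.000517 - (-0.030463))
       = 2.706528
Iteration 5:
  f(2.706557) = 0.000517
  f(2.706528) = 0.000000
  x_6 = 2.706528 - 0.000000×(2.706528 - 2.706557)/(0.000000 - 0.000517)
       = 2.706528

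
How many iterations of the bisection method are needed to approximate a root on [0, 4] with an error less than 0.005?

We need (b-a)/2^n ≤ 0.005
(4 - 0)/2^n ≤ 0.005
4/2^n ≤ 0.005
2^n ≥ 800
n ≥ log₂(800) = 9.64
n ≥ 10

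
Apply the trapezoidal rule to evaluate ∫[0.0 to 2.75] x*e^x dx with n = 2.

f(x) = x*e^x
a = 0.0, b = 2.75, n = 2
h = (b - a)/n = 1.375000

Trapezoidal rule: (h/2)[f(x₀) + 2f(x₁) + 2f(x₂) + ... + f(xₙ)]

x_0 = 0.0000, f(x_0) = 0.000000, coefficient = 1
x_1 = 1.3750, f(x_1) = 5.438230, coefficient = 2
x_2 = 2.7500, f(x_2) = 43.017238, coefficient = 1

I ≈ (1.375000/2) × 53.893699 = 37.051918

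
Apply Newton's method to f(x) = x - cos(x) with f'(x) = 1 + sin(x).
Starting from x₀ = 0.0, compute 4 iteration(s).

f(x) = x - cos(x)
f'(x) = 1 + sin(x)
x₀ = 0.0

Newton-Raphson formula: x_{n+1} = x_n - f(x_n)/f'(x_n)

Iteration 1:
  f(0.000000) = -1.000000
  f'(0.000000) = 1.000000
  x_1 = 0.000000 - (-1.000000)/1.000000 = 1.000000
Iteration 2:
  f(1.000000) = 0.459698
  f'(1.000000) = 1.841471
  x_2 = 1.000000 - 0.459698/1.841471 = 0.750364
Iteration 3:
  f(0.750364) = 0.018923
  f'(0.750364) = 1.681905
  x_3 = 0.750364 - 0.018923/1.681905 = 0.739113
Iteration 4:
  f(0.739113) = 0.000046
  f'(0.739113) = 1.673633
  x_4 = 0.739113 - 0.000046/1.673633 = 0.739085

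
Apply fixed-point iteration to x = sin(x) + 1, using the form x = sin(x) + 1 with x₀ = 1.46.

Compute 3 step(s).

Equation: x = sin(x) + 1
Fixed-point form: x = sin(x) + 1
x₀ = 1.46

x_1 = g(1.460000) = 1.993868
x_2 = g(1.993868) = 1.911832
x_3 = g(1.911832) = 1.942409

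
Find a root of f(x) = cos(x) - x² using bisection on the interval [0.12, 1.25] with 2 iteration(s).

f(x) = cos(x) - x²
Initial interval: [0.12, 1.25]

Iteration 1:
  c_1 = (0.120000 + 1.250000)/2 = 0.685000
  f(c_1) = f(0.685000) = 0.305194
  f(a) × f(c) ≥ 0, new interval: [0.685000, 1.250000]
Iteration 2:
  c_2 = (0.685000 + 1.250000)/2 = 0.967500
  f(c_2) = f(0.967500) = -0.368696
  f(a) × f(c) < 0, new interval: [0.685000, 0.967500]

After 2 iteration(s), the approximation is c_2 = 0.967500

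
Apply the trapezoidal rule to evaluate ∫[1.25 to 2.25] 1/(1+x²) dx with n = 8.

f(x) = 1/(1+x²)
a = 1.25, b = 2.25, n = 8
h = (b - a)/n = 0.125000

Trapezoidal rule: (h/2)[f(x₀) + 2f(x₁) + 2f(x₂) + ... + f(xₙ)]

x_0 = 1.2500, f(x_0) = 0.390244, coefficient = 1
x_1 = 1.3750, f(x_1) = 0.345946, coefficient = 2
x_2 = 1.5000, f(x_2) = 0.307692, coefficient = 2
x_3 = 1.6250, f(x_3) = 0.274678, coefficient = 2
x_4 = 1.7500, f(x_4) = 0.246154, coefficient = 2
x_5 = 1.8750, f(x_5) = 0.221453, coefficient = 2
x_6 = 2.0000, f(x_6) = 0.200000, coefficient = 2
x_7 = 2.1250, f(x_7) = 0.181303, coefficient = 2
x_8 = 2.2500, f(x_8) = 0.164948, coefficient = 1

I ≈ (0.125000/2) × 4.109646 = 0.256853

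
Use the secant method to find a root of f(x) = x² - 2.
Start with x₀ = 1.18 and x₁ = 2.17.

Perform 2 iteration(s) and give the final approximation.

f(x) = x² - 2
x₀ = 1.18, x₁ = 2.17

Secant formula: x_{n+1} = x_n - f(x_n)(x_n - x_{n-1})/(f(x_n) - f(x_{n-1}))

Iteration 1:
  f(1.180000) = -0.607600
  f(2.170000) = 2.708900
  x_2 = 2.170000 - 2.708900×(2.170000 - 1.180000)/(2.708900 - (-0.607600))
       = 1.361373
Iteration 2:
  f(2.170000) = 2.708900
  f(1.361373) = -0.146663
  x_3 = 1.361373 - (-0.146663)×(1.361373 - 2.170000)/(-0.146663 - 2.708900)
       = 1.402905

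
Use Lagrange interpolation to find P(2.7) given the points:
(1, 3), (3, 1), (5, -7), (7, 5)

Lagrange interpolation formula:
P(x) = Σ yᵢ × Lᵢ(x)
where Lᵢ(x) = Π_{j≠i} (x - xⱼ)/(xᵢ - xⱼ)

L_0(2.7) = (2.7 - 3)/(1 - 3) × (2.7 - 5)/(1 - 5) × (2.7 - 7)/(1 - 7) = 0.061812
L_1(2.7) = (2.7 - 1)/(3 - 1) × (2.7 - 5)/(3 - 5) × (2.7 - 7)/(3 - 7) = 1.050812
L_2(2.7) = (2.7 - 1)/(5 - 1) × (2.7 - 3)/(5 - 3) × (2.7 - 7)/(5 - 7) = -0.137062
L_3(2.7) = (2.7 - 1)/(7 - 1) × (2.7 - 3)/(7 - 3) × (2.7 - 5)/(7 - 5) = 0.024437

P(2.7) = 3×L_0(2.7) + 1×L_1(2.7) + (-7)×L_2(2.7) + 5×L_3(2.7)
P(2.7) = 2.317875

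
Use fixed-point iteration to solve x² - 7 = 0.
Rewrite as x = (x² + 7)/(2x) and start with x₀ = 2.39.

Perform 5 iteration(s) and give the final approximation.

Equation: x² - 7 = 0
Fixed-point form: x = (x² + 7)/(2x)
x₀ = 2.39

x_1 = g(2.390000) = 2.659435
x_2 = g(2.659435) = 2.645787
x_3 = g(2.645787) = 2.645751
x_4 = g(2.645751) = 2.645751
x_5 = g(2.645751) = 2.645751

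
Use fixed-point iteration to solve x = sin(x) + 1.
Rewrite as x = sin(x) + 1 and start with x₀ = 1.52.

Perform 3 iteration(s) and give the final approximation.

Equation: x = sin(x) + 1
Fixed-point form: x = sin(x) + 1
x₀ = 1.52

x_1 = g(1.520000) = 1.998710
x_2 = g(1.998710) = 1.909833
x_3 = g(1.909833) = 1.943075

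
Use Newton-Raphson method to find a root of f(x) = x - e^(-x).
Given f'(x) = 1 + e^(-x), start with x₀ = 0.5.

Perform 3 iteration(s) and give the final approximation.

f(x) = x - e^(-x)
f'(x) = 1 + e^(-x)
x₀ = 0.5

Newton-Raphson formula: x_{n+1} = x_n - f(x_n)/f'(x_n)

Iteration 1:
  f(0.500000) = -0.106531
  f'(0.500000) = 1.606531
  x_1 = 0.500000 - (-0.106531)/1.606531 = 0.566311
Iteration 2:
  f(0.566311) = -0.001305
  f'(0.566311) = 1.567616
  x_2 = 0.566311 - (-0.001305)/1.567616 = 0.567143
Iteration 3:
  f(0.567143) = 0.000000
  f'(0.567143) = 1.567143
  x_3 = 0.567143 - 0.000000/1.567143 = 0.567143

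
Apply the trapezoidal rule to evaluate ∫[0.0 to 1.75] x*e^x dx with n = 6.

f(x) = x*e^x
a = 0.0, b = 1.75, n = 6
h = (b - a)/n = 0.291667

Trapezoidal rule: (h/2)[f(x₀) + 2f(x₁) + 2f(x₂) + ... + f(xₙ)]

x_0 = 0.0000, f(x_0) = 0.000000, coefficient = 1
x_1 = 0.2917, f(x_1) = 0.390442, coefficient = 2
x_2 = 0.5833, f(x_2) = 1.045334, coefficient = 2
x_3 = 0.8750, f(x_3) = 2.099016, coefficient = 2
x_4 = 1.1667, f(x_4) = 3.746482, coefficient = 2
x_5 = 1.4583, f(x_5) = 6.269067, coefficient = 2
x_6 = 1.7500, f(x_6) = 10.070555, coefficient = 1

I ≈ (0.291667/2) × 37.171237 = 5.420805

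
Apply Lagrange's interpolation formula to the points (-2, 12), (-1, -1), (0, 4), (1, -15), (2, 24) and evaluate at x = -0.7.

Lagrange interpolation formula:
P(x) = Σ yᵢ × Lᵢ(x)
where Lᵢ(x) = Π_{j≠i} (x - xⱼ)/(xᵢ - xⱼ)

L_0(-0.7) = (-0.7 - (-1))/(-2 - (-1)) × (-0.7 - 0)/(-2 - 0) × (-0.7 - 1)/(-2 - 1) × (-0.7 - 2)/(-2 - 2) = -0.040163
L_1(-0.7) = (-0.7 - (-2))/(-1 - (-2)) × (-0.7 - 0)/(-1 - 0) × (-0.7 - 1)/(-1 - 1) × (-0.7 - 2)/(-1 - 2) = 0.696150
L_2(-0.7) = (-0.7 - (-2))/(0 - (-2)) × (-0.7 - (-1))/(0 - (-1)) × (-0.7 - 1)/(0 - 1) × (-0.7 - 2)/(0 - 2) = 0.447525
L_3(-0.7) = (-0.7 - (-2))/(1 - (-2)) × (-0.7 - (-1))/(1 - (-1)) × (-0.7 - 0)/(1 - 0) × (-0.7 - 2)/(1 - 2) = -0.122850
L_4(-0.7) = (-0.7 - (-2))/(2 - (-2)) × (-0.7 - (-1))/(2 - (-1)) × (-0.7 - 0)/(2 - 0) × (-0.7 - 1)/(2 - 1) = 0.019338

P(-0.7) = 12×L_0(-0.7) + (-1)×L_1(-0.7) + 4×L_2(-0.7) + (-15)×L_3(-0.7) + 24×L_4(-0.7)
P(-0.7) = 2.918850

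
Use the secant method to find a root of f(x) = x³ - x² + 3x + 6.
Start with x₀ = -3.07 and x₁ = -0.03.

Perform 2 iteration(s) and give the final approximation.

f(x) = x³ - x² + 3x + 6
x₀ = -3.07, x₁ = -0.03

Secant formula: x_{n+1} = x_n - f(x_n)(x_n - x_{n-1})/(f(x_n) - f(x_{n-1}))

Iteration 1:
  f(-3.070000) = -41.569343
  f(-0.030000) = 5.909073
  x_2 = -0.030000 - 5.909073×(-0.030000 - (-3.070000))/(5.909073 - (-41.569343))
       = -0.408353
Iteration 2:
  f(-0.030000) = 5.909073
  f(-0.408353) = 4.540097
  x_3 = -0.408353 - 4.540097×(-0.408353 - (-0.030000))/(4.540097 - 5.909073)
       = -1.663128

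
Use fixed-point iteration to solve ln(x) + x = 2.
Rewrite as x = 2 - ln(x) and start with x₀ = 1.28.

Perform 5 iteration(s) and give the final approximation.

Equation: ln(x) + x = 2
Fixed-point form: x = 2 - ln(x)
x₀ = 1.28

x_1 = g(1.280000) = 1.753140
x_2 = g(1.753140) = 1.438592
x_3 = g(1.438592) = 1.636335
x_4 = g(1.636335) = 1.507541
x_5 = g(1.507541) = 1.589520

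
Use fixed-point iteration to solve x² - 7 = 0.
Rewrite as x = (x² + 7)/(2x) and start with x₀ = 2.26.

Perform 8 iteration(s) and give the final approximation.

Equation: x² - 7 = 0
Fixed-point form: x = (x² + 7)/(2x)
x₀ = 2.26

x_1 = g(2.260000) = 2.678673
x_2 = g(2.678673) = 2.645954
x_3 = g(2.645954) = 2.645751
x_4 = g(2.645751) = 2.645751
x_5 = g(2.645751) = 2.645751
x_6 = g(2.645751) = 2.645751
x_7 = g(2.645751) = 2.645751
x_8 = g(2.645751) = 2.645751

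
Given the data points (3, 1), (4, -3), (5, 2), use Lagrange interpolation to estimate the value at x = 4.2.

Lagrange interpolation formula:
P(x) = Σ yᵢ × Lᵢ(x)
where Lᵢ(x) = Π_{j≠i} (x - xⱼ)/(xᵢ - xⱼ)

L_0(4.2) = (4.2 - 4)/(3 - 4) × (4.2 - 5)/(3 - 5) = -0.080000
L_1(4.2) = (4.2 - 3)/(4 - 3) × (4.2 - 5)/(4 - 5) = 0.960000
L_2(4.2) = (4.2 - 3)/(5 - 3) × (4.2 - 4)/(5 - 4) = 0.120000

P(4.2) = 1×L_0(4.2) + (-3)×L_1(4.2) + 2×L_2(4.2)
P(4.2) = -2.720000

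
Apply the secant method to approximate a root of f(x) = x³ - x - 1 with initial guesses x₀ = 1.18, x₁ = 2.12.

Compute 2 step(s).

f(x) = x³ - x - 1
x₀ = 1.18, x₁ = 2.12

Secant formula: x_{n+1} = x_n - f(x_n)(x_n - x_{n-1})/(f(x_n) - f(x_{n-1}))

Iteration 1:
  f(1.180000) = -0.536968
  f(2.120000) = 6.408128
  x_2 = 2.120000 - 6.408128×(2.120000 - 1.180000)/(6.408128 - (-0.536968))
       = 1.252677
Iteration 2:
  f(2.120000) = 6.408128
  f(1.252677) = -0.286976
  x_3 = 1.252677 - (-0.286976)×(1.252677 - 2.120000)/(-0.286976 - 6.408128)
       = 1.289854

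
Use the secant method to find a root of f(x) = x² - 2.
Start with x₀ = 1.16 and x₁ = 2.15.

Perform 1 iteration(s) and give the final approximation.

f(x) = x² - 2
x₀ = 1.16, x₁ = 2.15

Secant formula: x_{n+1} = x_n - f(x_n)(x_n - x_{n-1})/(f(x_n) - f(x_{n-1}))

Iteration 1:
  f(1.160000) = -0.654400
  f(2.150000) = 2.622500
  x_2 = 2.150000 - 2.622500×(2.150000 - 1.160000)/(2.622500 - (-0.654400))
       = 1.357704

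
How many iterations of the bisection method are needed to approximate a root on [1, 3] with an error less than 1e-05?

We need (b-a)/2^n ≤ 1e-05
(3 - 1)/2^n ≤ 1e-05
2/2^n ≤ 1e-05
2^n ≥ 200000
n ≥ log₂(200000) = 17.61
n ≥ 18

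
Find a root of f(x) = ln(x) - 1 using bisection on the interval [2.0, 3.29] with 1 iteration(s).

f(x) = ln(x) - 1
Initial interval: [2.0, 3.29]

Iteration 1:
  c_1 = (2.000000 + 3.290000)/2 = 2.645000
  f(c_1) = f(2.645000) = -0.027329
  f(a) × f(c) ≥ 0, new interval: [2.645000, 3.290000]

After 1 iteration(s), the approximation is c_1 = 2.645000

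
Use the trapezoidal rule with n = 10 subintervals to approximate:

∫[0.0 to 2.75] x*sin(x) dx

f(x) = x*sin(x)
a = 0.0, b = 2.75, n = 10
h = (b - a)/n = 0.275000

Trapezoidal rule: (h/2)[f(x₀) + 2f(x₁) + 2f(x₂) + ... + f(xₙ)]

x_0 = 0.0000, f(x_0) = 0.000000, coefficient = 1
x_1 = 0.2750, f(x_1) = 0.074675, coefficient = 2
x_2 = 0.5500, f(x_2) = 0.287478, coefficient = 2
x_3 = 0.8250, f(x_3) = 0.606002, coefficient = 2
x_4 = 1.1000, f(x_4) = 0.980328, coefficient = 2
x_5 = 1.3750, f(x_5) = 1.348728, coefficient = 2
x_6 = 1.6500, f(x_6) = 1.644827, coefficient = 2
x_7 = 1.9250, f(x_7) = 1.805502, coefficient = 2
x_8 = 2.2000, f(x_8) = 1.778692, coefficient = 2
x_9 = 2.4750, f(x_9) = 1.530321, coefficient = 2
x_10 = 2.7500, f(x_10) = 1.049568, coefficient = 1

I ≈ (0.275000/2) × 21.162675 = 2.909868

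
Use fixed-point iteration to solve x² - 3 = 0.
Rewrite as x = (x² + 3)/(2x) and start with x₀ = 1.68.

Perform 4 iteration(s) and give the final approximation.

Equation: x² - 3 = 0
Fixed-point form: x = (x² + 3)/(2x)
x₀ = 1.68

x_1 = g(1.680000) = 1.732857
x_2 = g(1.732857) = 1.732051
x_3 = g(1.732051) = 1.732051
x_4 = g(1.732051) = 1.732051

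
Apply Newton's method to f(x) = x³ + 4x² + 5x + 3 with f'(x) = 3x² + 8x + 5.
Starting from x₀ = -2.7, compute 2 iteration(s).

f(x) = x³ + 4x² + 5x + 3
f'(x) = 3x² + 8x + 5
x₀ = -2.7

Newton-Raphson formula: x_{n+1} = x_n - f(x_n)/f'(x_n)

Iteration 1:
  f(-2.700000) = -1.023000
  f'(-2.700000) = 5.270000
  x_1 = -2.700000 - (-1.023000)/5.270000 = -2.505882
Iteration 2:
  f(-2.505882) = -0.147180
  f'(-2.505882) = 3.791280
  x_2 = -2.505882 - (-0.147180)/3.791280 = -2.467062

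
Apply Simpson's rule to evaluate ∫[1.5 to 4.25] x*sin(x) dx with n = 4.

f(x) = x*sin(x)
a = 1.5, b = 4.25, n = 4
h = (b - a)/n = 0.687500

Simpson's rule: (h/3)[f(x₀) + 4f(x₁) + 2f(x₂) + ... + f(xₙ)]

x_0 = 1.5000, f(x_0) = 1.496242, coefficient = 1
x_1 = 2.1875, f(x_1) = 1.784539, coefficient = 4
x_2 = 2.8750, f(x_2) = 0.757407, coefficient = 2
x_3 = 3.5625, f(x_3) = -1.455598, coefficient = 4
x_4 = 4.2500, f(x_4) = -3.803705, coefficient = 1

I ≈ (0.687500/3) × 0.523119 = 0.119881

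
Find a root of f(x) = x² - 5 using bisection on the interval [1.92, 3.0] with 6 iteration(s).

f(x) = x² - 5
Initial interval: [1.92, 3.0]

Iteration 1:
  c_1 = (1.920000 + 3.000000)/2 = 2.460000
  f(c_1) = f(2.460000) = 1.051600
  f(a) × f(c) < 0, new interval: [1.920000, 2.460000]
Iteration 2:
  c_2 = (1.920000 + 2.460000)/2 = 2.190000
  f(c_2) = f(2.190000) = -0.203900
  f(a) × f(c) ≥ 0, new interval: [2.190000, 2.460000]
Iteration 3:
  c_3 = (2.190000 + 2.460000)/2 = 2.325000
  f(c_3) = f(2.325000) = 0.405625
  f(a) × f(c) < 0, new interval: [2.190000, 2.325000]
Iteration 4:
  c_4 = (2.190000 + 2.325000)/2 = 2.257500
  f(c_4) = f(2.257500) = 0.096306
  f(a) × f(c) < 0, new interval: [2.190000, 2.257500]
Iteration 5:
  c_5 = (2.190000 + 2.257500)/2 = 2.223750
  f(c_5) = f(2.223750) = -0.054936
  f(a) × f(c) ≥ 0, new interval: [2.223750, 2.257500]
Iteration 6:
  c_6 = (2.223750 + 2.257500)/2 = 2.240625
  f(c_6) = f(2.240625) = 0.020400
  f(a) × f(c) < 0, new interval: [2.223750, 2.240625]

After 6 iteration(s), the approximation is c_6 = 2.240625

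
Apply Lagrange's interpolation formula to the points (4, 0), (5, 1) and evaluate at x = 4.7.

Lagrange interpolation formula:
P(x) = Σ yᵢ × Lᵢ(x)
where Lᵢ(x) = Π_{j≠i} (x - xⱼ)/(xᵢ - xⱼ)

L_0(4.7) = (4.7 - 5)/(4 - 5) = 0.300000
L_1(4.7) = (4.7 - 4)/(5 - 4) = 0.700000

P(4.7) = 0×L_0(4.7) + 1×L_1(4.7)
P(4.7) = 0.700000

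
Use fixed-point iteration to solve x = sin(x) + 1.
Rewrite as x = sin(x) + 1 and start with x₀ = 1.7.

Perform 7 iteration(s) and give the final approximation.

Equation: x = sin(x) + 1
Fixed-point form: x = sin(x) + 1
x₀ = 1.7

x_1 = g(1.700000) = 1.991665
x_2 = g(1.991665) = 1.912734
x_3 = g(1.912734) = 1.942107
x_4 = g(1.942107) = 1.931853
x_5 = g(1.931853) = 1.935524
x_6 = g(1.935524) = 1.934221
x_7 = g(1.934221) = 1.934685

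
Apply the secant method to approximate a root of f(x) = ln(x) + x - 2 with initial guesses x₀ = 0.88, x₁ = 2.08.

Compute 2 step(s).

f(x) = ln(x) + x - 2
x₀ = 0.88, x₁ = 2.08

Secant formula: x_{n+1} = x_n - f(x_n)(x_n - x_{n-1})/(f(x_n) - f(x_{n-1}))

Iteration 1:
  f(0.880000) = -1.247833
  f(2.080000) = 0.812368
  x_2 = 2.080000 - 0.812368×(2.080000 - 0.880000)/(0.812368 - (-1.247833))
       = 1.606822
Iteration 2:
  f(2.080000) = 0.812368
  f(1.606822) = 0.081081
  x_3 = 1.606822 - 0.081081×(1.606822 - 2.080000)/(0.081081 - 0.812368)
       = 1.554359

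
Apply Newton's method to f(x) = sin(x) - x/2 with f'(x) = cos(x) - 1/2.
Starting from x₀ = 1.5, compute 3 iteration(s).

f(x) = sin(x) - x/2
f'(x) = cos(x) - 1/2
x₀ = 1.5

Newton-Raphson formula: x_{n+1} = x_n - f(x_n)/f'(x_n)

Iteration 1:
  f(1.500000) = 0.247495
  f'(1.500000) = -0.429263
  x_1 = 1.500000 - 0.247495/(-0.429263) = 2.076558
Iteration 2:
  f(2.076558) = -0.163473
  f'(2.076558) = -0.984474
  x_2 = 2.076558 - (-0.163473)/(-0.984474) = 1.910507
Iteration 3:
  f(1.910507) = -0.012402
  f'(1.910507) = -0.833214
  x_3 = 1.910507 - (-0.012402)/(-0.833214) = 1.895622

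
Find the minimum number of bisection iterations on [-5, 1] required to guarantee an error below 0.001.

We need (b-a)/2^n ≤ 0.001
(1 - (-5))/2^n ≤ 0.001
6/2^n ≤ 0.001
2^n ≥ 6000
n ≥ log₂(6000) = 12.55
n ≥ 13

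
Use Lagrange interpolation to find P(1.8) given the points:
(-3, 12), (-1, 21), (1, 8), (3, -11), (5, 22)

Lagrange interpolation formula:
P(x) = Σ yᵢ × Lᵢ(x)
where Lᵢ(x) = Π_{j≠i} (x - xⱼ)/(xᵢ - xⱼ)

L_0(1.8) = (1.8 - (-1))/(-3 - (-1)) × (1.8 - 1)/(-3 - 1) × (1.8 - 3)/(-3 - 3) × (1.8 - 5)/(-3 - 5) = 0.022400
L_1(1.8) = (1.8 - (-3))/(-1 - (-3)) × (1.8 - 1)/(-1 - 1) × (1.8 - 3)/(-1 - 3) × (1.8 - 5)/(-1 - 5) = -0.153600
L_2(1.8) = (1.8 - (-3))/(1 - (-3)) × (1.8 - (-1))/(1 - (-1)) × (1.8 - 3)/(1 - 3) × (1.8 - 5)/(1 - 5) = 0.806400
L_3(1.8) = (1.8 - (-3))/(3 - (-3)) × (1.8 - (-1))/(3 - (-1)) × (1.8 - 1)/(3 - 1) × (1.8 - 5)/(3 - 5) = 0.358400
L_4(1.8) = (1.8 - (-3))/(5 - (-3)) × (1.8 - (-1))/(5 - (-1)) × (1.8 - 1)/(5 - 1) × (1.8 - 3)/(5 - 3) = -0.033600

P(1.8) = 12×L_0(1.8) + 21×L_1(1.8) + 8×L_2(1.8) + (-11)×L_3(1.8) + 22×L_4(1.8)
P(1.8) = -1.187200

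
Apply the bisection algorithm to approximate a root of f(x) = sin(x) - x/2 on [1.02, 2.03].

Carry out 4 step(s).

f(x) = sin(x) - x/2
Initial interval: [1.02, 2.03]

Iteration 1:
  c_1 = (1.020000 + 2.030000)/2 = 1.525000
  f(c_1) = f(1.525000) = 0.236452
  f(a) × f(c) ≥ 0, new interval: [1.525000, 2.030000]
Iteration 2:
  c_2 = (1.525000 + 2.030000)/2 = 1.777500
  f(c_2) = f(1.777500) = 0.089963
  f(a) × f(c) ≥ 0, new interval: [1.777500, 2.030000]
Iteration 3:
  c_3 = (1.777500 + 2.030000)/2 = 1.903750
  f(c_3) = f(1.903750) = -0.006794
  f(a) × f(c) < 0, new interval: [1.777500, 1.903750]
Iteration 4:
  c_4 = (1.777500 + 1.903750)/2 = 1.840625
  f(c_4) = f(1.840625) = 0.043504
  f(a) × f(c) ≥ 0, new interval: [1.840625, 1.903750]

After 4 iteration(s), the approximation is c_4 = 1.840625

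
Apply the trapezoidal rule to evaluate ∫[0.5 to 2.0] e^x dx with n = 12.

f(x) = e^x
a = 0.5, b = 2.0, n = 12
h = (b - a)/n = 0.125000

Trapezoidal rule: (h/2)[f(x₀) + 2f(x₁) + 2f(x₂) + ... + f(xₙ)]

x_0 = 0.5000, f(x_0) = 1.648721, coefficient = 1
x_1 = 0.6250, f(x_1) = 1.868246, coefficient = 2
x_2 = 0.7500, f(x_2) = 2.117000, coefficient = 2
x_3 = 0.8750, f(x_3) = 2.398875, coefficient = 2
x_4 = 1.0000, f(x_4) = 2.718282, coefficient = 2
x_5 = 1.1250, f(x_5) = 3.080217, coefficient = 2
x_6 = 1.2500, f(x_6) = 3.490343, coefficient = 2
x_7 = 1.3750, f(x_7) = 3.955077, coefficient = 2
x_8 = 1.5000, f(x_8) = 4.481689, coefficient = 2
x_9 = 1.6250, f(x_9) = 5.078419, coefficient = 2
x_10 = 1.7500, f(x_10) = 5.754603, coefficient = 2
x_11 = 1.8750, f(x_11) = 6.520819, coefficient = 2
x_12 = 2.0000, f(x_12) = 7.389056, coefficient = 1

I ≈ (0.125000/2) × 91.964916 = 5.747807
Exact value: 5.740335
Error: 0.007472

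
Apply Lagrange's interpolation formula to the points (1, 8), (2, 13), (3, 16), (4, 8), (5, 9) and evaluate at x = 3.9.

Lagrange interpolation formula:
P(x) = Σ yᵢ × Lᵢ(x)
where Lᵢ(x) = Π_{j≠i} (x - xⱼ)/(xᵢ - xⱼ)

L_0(3.9) = (3.9 - 2)/(1 - 2) × (3.9 - 3)/(1 - 3) × (3.9 - 4)/(1 - 4) × (3.9 - 5)/(1 - 5) = 0.007838
L_1(3.9) = (3.9 - 1)/(2 - 1) × (3.9 - 3)/(2 - 3) × (3.9 - 4)/(2 - 4) × (3.9 - 5)/(2 - 5) = -0.047850
L_2(3.9) = (3.9 - 1)/(3 - 1) × (3.9 - 2)/(3 - 2) × (3.9 - 4)/(3 - 4) × (3.9 - 5)/(3 - 5) = 0.151525
L_3(3.9) = (3.9 - 1)/(4 - 1) × (3.9 - 2)/(4 - 2) × (3.9 - 3)/(4 - 3) × (3.9 - 5)/(4 - 5) = 0.909150
L_4(3.9) = (3.9 - 1)/(5 - 1) × (3.9 - 2)/(5 - 2) × (3.9 - 3)/(5 - 3) × (3.9 - 4)/(5 - 4) = -0.020663

P(3.9) = 8×L_0(3.9) + 13×L_1(3.9) + 16×L_2(3.9) + 8×L_3(3.9) + 9×L_4(3.9)
P(3.9) = 8.952288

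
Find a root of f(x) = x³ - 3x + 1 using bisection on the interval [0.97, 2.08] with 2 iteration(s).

f(x) = x³ - 3x + 1
Initial interval: [0.97, 2.08]

Iteration 1:
  c_1 = (0.970000 + 2.080000)/2 = 1.525000
  f(c_1) = f(1.525000) = -0.028422
  f(a) × f(c) ≥ 0, new interval: [1.525000, 2.080000]
Iteration 2:
  c_2 = (1.525000 + 2.080000)/2 = 1.802500
  f(c_2) = f(1.802500) = 1.448834
  f(a) × f(c) < 0, new interval: [1.525000, 1.802500]

After 2 iteration(s), the approximation is c_2 = 1.802500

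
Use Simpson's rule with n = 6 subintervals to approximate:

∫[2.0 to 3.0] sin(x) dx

f(x) = sin(x)
a = 2.0, b = 3.0, n = 6
h = (b - a)/n = 0.166667

Simpson's rule: (h/3)[f(x₀) + 4f(x₁) + 2f(x₂) + ... + f(xₙ)]

x_0 = 2.0000, f(x_0) = 0.909297, coefficient = 1
x_1 = 2.1667, f(x_1) = 0.827660, coefficient = 4
x_2 = 2.3333, f(x_2) = 0.723086, coefficient = 2
x_3 = 2.5000, f(x_3) = 0.598472, coefficient = 4
x_4 = 2.6667, f(x_4) = 0.457273, coefficient = 2
x_5 = 2.8333, f(x_5) = 0.303400, coefficient = 4
x_6 = 3.0000, f(x_6) = 0.141120, coefficient = 1

I ≈ (0.166667/3) × 10.329266 = 0.573848
Exact value: 0.573846
Error: 0.000002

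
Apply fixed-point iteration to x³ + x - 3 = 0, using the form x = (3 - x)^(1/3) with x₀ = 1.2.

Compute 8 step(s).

Equation: x³ + x - 3 = 0
Fixed-point form: x = (3 - x)^(1/3)
x₀ = 1.2

x_1 = g(1.200000) = 1.216440
x_2 = g(1.216440) = 1.212726
x_3 = g(1.212726) = 1.213567
x_4 = g(1.213567) = 1.213377
x_5 = g(1.213377) = 1.213420
x_6 = g(1.213420) = 1.213410
x_7 = g(1.213410) = 1.213412
x_8 = g(1.213412) = 1.213412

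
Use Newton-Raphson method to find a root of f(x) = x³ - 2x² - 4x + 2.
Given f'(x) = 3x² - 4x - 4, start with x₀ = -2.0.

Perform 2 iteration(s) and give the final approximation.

f(x) = x³ - 2x² - 4x + 2
f'(x) = 3x² - 4x - 4
x₀ = -2.0

Newton-Raphson formula: x_{n+1} = x_n - f(x_n)/f'(x_n)

Iteration 1:
  f(-2.000000) = -6.000000
  f'(-2.000000) = 16.000000
  x_1 = -2.000000 - (-6.000000)/16.000000 = -1.625000
Iteration 2:
  f(-1.625000) = -1.072266
  f'(-1.625000) = 10.421875
  x_2 = -1.625000 - (-1.072266)/10.421875 = -1.522114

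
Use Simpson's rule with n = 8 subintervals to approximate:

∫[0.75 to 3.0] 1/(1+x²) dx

f(x) = 1/(1+x²)
a = 0.75, b = 3.0, n = 8
h = (b - a)/n = 0.281250

Simpson's rule: (h/3)[f(x₀) + 4f(x₁) + 2f(x₂) + ... + f(xₙ)]

x_0 = 0.7500, f(x_0) = 0.640000, coefficient = 1
x_1 = 1.0312, f(x_1) = 0.484619, coefficient = 4
x_2 = 1.3125, f(x_2) = 0.367288, coefficient = 2
x_3 = 1.5938, f(x_3) = 0.282483, coefficient = 4
x_4 = 1.8750, f(x_4) = 0.221453, coefficient = 2
x_5 = 2.1562, f(x_5) = 0.177010, coefficient = 4
x_6 = 2.4375, f(x_6) = 0.144063, coefficient = 2
x_7 = 2.7188, f(x_7) = 0.119167, coefficient = 4
x_8 = 3.0000, f(x_8) = 0.100000, coefficient = 1

I ≈ (0.281250/3) × 6.458722 = 0.605505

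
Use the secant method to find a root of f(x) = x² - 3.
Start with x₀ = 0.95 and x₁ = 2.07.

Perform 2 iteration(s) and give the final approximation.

f(x) = x² - 3
x₀ = 0.95, x₁ = 2.07

Secant formula: x_{n+1} = x_n - f(x_n)(x_n - x_{n-1})/(f(x_n) - f(x_{n-1}))

Iteration 1:
  f(0.950000) = -2.097500
  f(2.070000) = 1.284900
  x_2 = 2.070000 - 1.284900×(2.070000 - 0.950000)/(1.284900 - (-2.097500))
       = 1.644536
Iteration 2:
  f(2.070000) = 1.284900
  f(1.644536) = -0.295500
  x_3 = 1.644536 - (-0.295500)×(1.644536 - 2.070000)/(-0.295500 - 1.284900)
       = 1.724089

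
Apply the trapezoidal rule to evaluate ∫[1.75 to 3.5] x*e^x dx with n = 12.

f(x) = x*e^x
a = 1.75, b = 3.5, n = 12
h = (b - a)/n = 0.145833

Trapezoidal rule: (h/2)[f(x₀) + 2f(x₁) + 2f(x₂) + ... + f(xₙ)]

x_0 = 1.7500, f(x_0) = 10.070555, coefficient = 1
x_1 = 1.8958, f(x_1) = 12.622638, coefficient = 2
x_2 = 2.0417, f(x_2) = 15.727852, coefficient = 2
x_3 = 2.1875, f(x_3) = 19.496975, coefficient = 2
x_4 = 2.3333, f(x_4) = 24.061937, coefficient = 2
x_5 = 2.4792, f(x_5) = 29.579725, coefficient = 2
x_6 = 2.6250, f(x_6) = 36.237007, coefficient = 2
x_7 = 2.7708, f(x_7) = 44.255579, coefficient = 2
x_8 = 2.9167, f(x_8) = 53.898793, coefficient = 2
x_9 = 3.0625, f(x_9) = 65.479137, coefficient = 2
x_10 = 3.2083, f(x_10) = 79.367179, coefficient = 2
x_11 = 3.3542, f(x_11) = 96.002096, coefficient = 2
x_12 = 3.5000, f(x_12) = 115.904082, coefficient = 1

I ≈ (0.145833/2) × 1079.432471 = 78.708618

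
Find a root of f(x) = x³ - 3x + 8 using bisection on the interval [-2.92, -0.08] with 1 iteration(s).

f(x) = x³ - 3x + 8
Initial interval: [-2.92, -0.08]

Iteration 1:
  c_1 = (-2.920000 + (-0.080000))/2 = -1.500000
  f(c_1) = f(-1.500000) = 9.125000
  f(a) × f(c) < 0, new interval: [-2.920000, -1.500000]

After 1 iteration(s), the approximation is c_1 = -1.500000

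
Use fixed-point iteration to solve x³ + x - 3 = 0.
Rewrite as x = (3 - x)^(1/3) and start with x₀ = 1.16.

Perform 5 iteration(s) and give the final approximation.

Equation: x³ + x - 3 = 0
Fixed-point form: x = (3 - x)^(1/3)
x₀ = 1.16

x_1 = g(1.160000) = 1.225385
x_2 = g(1.225385) = 1.210695
x_3 = g(1.210695) = 1.214026
x_4 = g(1.214026) = 1.213272
x_5 = g(1.213272) = 1.213443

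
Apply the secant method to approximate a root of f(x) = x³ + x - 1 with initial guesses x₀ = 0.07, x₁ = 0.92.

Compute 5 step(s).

f(x) = x³ + x - 1
x₀ = 0.07, x₁ = 0.92

Secant formula: x_{n+1} = x_n - f(x_n)(x_n - x_{n-1})/(f(x_n) - f(x_{n-1}))

Iteration 1:
  f(0.070000) = -0.929657
  f(0.920000) = 0.698688
  x_2 = 0.920000 - 0.698688×(0.920000 - 0.070000)/(0.698688 - (-0.929657))
       = 0.555283
Iteration 2:
  f(0.920000) = 0.698688
  f(0.555283) = -0.273501
  x_3 = 0.555283 - (-0.273501)×(0.555283 - 0.920000)/(-0.273501 - 0.698688)
       = 0.657887
Iteration 3:
  f(0.555283) = -0.273501
  f(0.657887) = -0.057369
  x_4 = 0.657887 - (-0.057369)×(0.657887 - 0.555283)/(-0.057369 - (-0.273501))
       = 0.685122
Iteration 4:
  f(0.657887) = -0.057369
  f(0.685122) = 0.006713
  x_5 = 0.685122 - 0.006713×(0.685122 - 0.657887)/(0.006713 - (-0.057369))
       = 0.682269
Iteration 5:
  f(0.685122) = 0.006713
  f(0.682269) = -0.000141
  x_6 = 0.682269 - (-0.000141)×(0.682269 - 0.685122)/(-0.000141 - 0.006713)
       = 0.682328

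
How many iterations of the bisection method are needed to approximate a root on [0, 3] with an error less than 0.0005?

We need (b-a)/2^n ≤ 0.0005
(3 - 0)/2^n ≤ 0.0005
3/2^n ≤ 0.0005
2^n ≥ 6000
n ≥ log₂(6000) = 12.55
n ≥ 13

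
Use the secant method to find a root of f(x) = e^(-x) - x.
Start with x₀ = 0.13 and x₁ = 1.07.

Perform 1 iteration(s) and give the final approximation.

f(x) = e^(-x) - x
x₀ = 0.13, x₁ = 1.07

Secant formula: x_{n+1} = x_n - f(x_n)(x_n - x_{n-1})/(f(x_n) - f(x_{n-1}))

Iteration 1:
  f(0.130000) = 0.748095
  f(1.070000) = -0.726991
  x_2 = 1.070000 - (-0.726991)×(1.070000 - 0.130000)/(-0.726991 - 0.748095)
       = 0.606724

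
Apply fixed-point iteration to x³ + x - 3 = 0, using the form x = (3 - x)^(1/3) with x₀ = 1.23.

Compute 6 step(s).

Equation: x³ + x - 3 = 0
Fixed-point form: x = (3 - x)^(1/3)
x₀ = 1.23

x_1 = g(1.230000) = 1.209645
x_2 = g(1.209645) = 1.214264
x_3 = g(1.214264) = 1.213219
x_4 = g(1.213219) = 1.213455
x_5 = g(1.213455) = 1.213402
x_6 = g(1.213402) = 1.213414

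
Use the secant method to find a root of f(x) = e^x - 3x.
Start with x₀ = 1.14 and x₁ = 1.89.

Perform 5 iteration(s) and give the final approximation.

f(x) = e^x - 3x
x₀ = 1.14, x₁ = 1.89

Secant formula: x_{n+1} = x_n - f(x_n)(x_n - x_{n-1})/(f(x_n) - f(x_{n-1}))

Iteration 1:
  f(1.140000) = -0.293232
  f(1.890000) = 0.949369
  x_2 = 1.890000 - 0.949369×(1.890000 - 1.140000)/(0.949369 - (-0.293232))
       = 1.316987
Iteration 2:
  f(1.890000) = 0.949369
  f(1.316987) = -0.218802
  x_3 = 1.316987 - (-0.218802)×(1.316987 - 1.890000)/(-0.218802 - 0.949369)
       = 1.424314
Iteration 3:
  f(1.316987) = -0.218802
  f(1.424314) = -0.117936
  x_4 = 1.424314 - (-0.117936)×(1.424314 - 1.316987)/(-0.117936 - (-0.218802))
       = 1.549804
Iteration 4:
  f(1.424314) = -0.117936
  f(1.549804) = 0.061135
  x_5 = 1.549804 - 0.061135×(1.549804 - 1.424314)/(0.061135 - (-0.117936))
       = 1.506962
Iteration 5:
  f(1.549804) = 0.061135
  f(1.506962) = -0.007887
  x_6 = 1.506962 - (-0.007887)×(1.506962 - 1.549804)/(-0.007887 - 0.061135)
       = 1.511857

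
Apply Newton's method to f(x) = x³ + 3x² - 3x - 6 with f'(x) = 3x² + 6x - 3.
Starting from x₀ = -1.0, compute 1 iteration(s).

f(x) = x³ + 3x² - 3x - 6
f'(x) = 3x² + 6x - 3
x₀ = -1.0

Newton-Raphson formula: x_{n+1} = x_n - f(x_n)/f'(x_n)

Iteration 1:
  f(-1.000000) = -1.000000
  f'(-1.000000) = -6.000000
  x_1 = -1.000000 - (-1.000000)/(-6.000000) = -1.166667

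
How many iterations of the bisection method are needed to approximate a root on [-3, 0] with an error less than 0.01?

We need (b-a)/2^n ≤ 0.01
(0 - (-3))/2^n ≤ 0.01
3/2^n ≤ 0.01
2^n ≥ 300
n ≥ log₂(300) = 8.23
n ≥ 9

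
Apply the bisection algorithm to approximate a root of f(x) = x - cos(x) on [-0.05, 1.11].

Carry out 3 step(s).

f(x) = x - cos(x)
Initial interval: [-0.05, 1.11]

Iteration 1:
  c_1 = (-0.050000 + 1.110000)/2 = 0.530000
  f(c_1) = f(0.530000) = -0.332807
  f(a) × f(c) ≥ 0, new interval: [0.530000, 1.110000]
Iteration 2:
  c_2 = (0.530000 + 1.110000)/2 = 0.820000
  f(c_2) = f(0.820000) = 0.137779
  f(a) × f(c) < 0, new interval: [0.530000, 0.820000]
Iteration 3:
  c_3 = (0.530000 + 0.820000)/2 = 0.675000
  f(c_3) = f(0.675000) = -0.105707
  f(a) × f(c) ≥ 0, new interval: [0.675000, 0.820000]

After 3 iteration(s), the approximation is c_3 = 0.675000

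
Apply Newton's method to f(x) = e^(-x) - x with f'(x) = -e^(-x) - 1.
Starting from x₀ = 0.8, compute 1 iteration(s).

f(x) = e^(-x) - x
f'(x) = -e^(-x) - 1
x₀ = 0.8

Newton-Raphson formula: x_{n+1} = x_n - f(x_n)/f'(x_n)

Iteration 1:
  f(0.800000) = -0.350671
  f'(0.800000) = -1.449329
  x_1 = 0.800000 - (-0.350671)/(-1.449329) = 0.558046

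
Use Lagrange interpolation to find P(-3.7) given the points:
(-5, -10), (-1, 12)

Lagrange interpolation formula:
P(x) = Σ yᵢ × Lᵢ(x)
where Lᵢ(x) = Π_{j≠i} (x - xⱼ)/(xᵢ - xⱼ)

L_0(-3.7) = (-3.7 - (-1))/(-5 - (-1)) = 0.675000
L_1(-3.7) = (-3.7 - (-5))/(-1 - (-5)) = 0.325000

P(-3.7) = (-10)×L_0(-3.7) + 12×L_1(-3.7)
P(-3.7) = -2.850000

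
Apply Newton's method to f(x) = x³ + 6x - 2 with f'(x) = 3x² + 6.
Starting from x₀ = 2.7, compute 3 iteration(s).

f(x) = x³ + 6x - 2
f'(x) = 3x² + 6
x₀ = 2.7

Newton-Raphson formula: x_{n+1} = x_n - f(x_n)/f'(x_n)

Iteration 1:
  f(2.700000) = 33.883000
  f'(2.700000) = 27.870000
  x_1 = 2.700000 - 33.883000/27.870000 = 1.484248
Iteration 2:
  f(1.484248) = 10.175278
  f'(1.484248) = 12.608979
  x_2 = 1.484248 - 10.175278/12.608979 = 0.677262
Iteration 3:
  f(0.677262) = 2.374218
  f'(0.677262) = 7.376050
  x_3 = 0.677262 - 2.374218/7.376050 = 0.355380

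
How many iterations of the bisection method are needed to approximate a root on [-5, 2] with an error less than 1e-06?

We need (b-a)/2^n ≤ 1e-06
(2 - (-5))/2^n ≤ 1e-06
7/2^n ≤ 1e-06
2^n ≥ 7000000
n ≥ log₂(7000000) = 22.74
n ≥ 23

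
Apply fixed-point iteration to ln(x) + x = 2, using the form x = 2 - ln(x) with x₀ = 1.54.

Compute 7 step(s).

Equation: ln(x) + x = 2
Fixed-point form: x = 2 - ln(x)
x₀ = 1.54

x_1 = g(1.540000) = 1.568218
x_2 = g(1.568218) = 1.550060
x_3 = g(1.550060) = 1.561706
x_4 = g(1.561706) = 1.554221
x_5 = g(1.554221) = 1.559025
x_6 = g(1.559025) = 1.555939
x_7 = g(1.555939) = 1.557921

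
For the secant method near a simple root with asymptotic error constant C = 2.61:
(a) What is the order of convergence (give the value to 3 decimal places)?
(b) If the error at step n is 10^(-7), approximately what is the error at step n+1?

(a) Secant method has superlinear convergence with order φ = (1+√5)/2 ≈ 1.618.
    This means |e_{n+1}| ≈ C|e_n|^1.618.

(b) With |e_n| = 10^(-7) and C = 2.61:
    |e_{n+1}| ≈ 2.61 × (10^(-7))^1.618 = 2.61 × 10^(-11.33)

(a) ≈ 1.618 (golden ratio); (b) |e_{n+1}| ≈ 1.231e-11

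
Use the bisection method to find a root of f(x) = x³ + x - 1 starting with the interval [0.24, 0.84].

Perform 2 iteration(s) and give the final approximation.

f(x) = x³ + x - 1
Initial interval: [0.24, 0.84]

Iteration 1:
  c_1 = (0.240000 + 0.840000)/2 = 0.540000
  f(c_1) = f(0.540000) = -0.302536
  f(a) × f(c) ≥ 0, new interval: [0.540000, 0.840000]
Iteration 2:
  c_2 = (0.540000 + 0.840000)/2 = 0.690000
  f(c_2) = f(0.690000) = 0.018509
  f(a) × f(c) < 0, new interval: [0.540000, 0.690000]

After 2 iteration(s), the approximation is c_2 = 0.690000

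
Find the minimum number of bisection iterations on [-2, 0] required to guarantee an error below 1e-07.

We need (b-a)/2^n ≤ 1e-07
(0 - (-2))/2^n ≤ 1e-07
2/2^n ≤ 1e-07
2^n ≥ 20000000
n ≥ log₂(20000000) = 24.25
n ≥ 25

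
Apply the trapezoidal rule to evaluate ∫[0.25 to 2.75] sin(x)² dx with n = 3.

f(x) = sin(x)²
a = 0.25, b = 2.75, n = 3
h = (b - a)/n = 0.833333

Trapezoidal rule: (h/2)[f(x₀) + 2f(x₁) + 2f(x₂) + ... + f(xₙ)]

x_0 = 0.2500, f(x_0) = 0.061209, coefficient = 1
x_1 = 1.0833, f(x_1) = 0.780615, coefficient = 2
x_2 = 1.9167, f(x_2) = 0.885068, coefficient = 2
x_3 = 2.7500, f(x_3) = 0.145665, coefficient = 1

I ≈ (0.833333/2) × 3.538240 = 1.474267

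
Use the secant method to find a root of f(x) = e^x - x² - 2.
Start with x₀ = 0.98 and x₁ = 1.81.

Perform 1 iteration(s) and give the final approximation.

f(x) = e^x - x² - 2
x₀ = 0.98, x₁ = 1.81

Secant formula: x_{n+1} = x_n - f(x_n)(x_n - x_{n-1})/(f(x_n) - f(x_{n-1}))

Iteration 1:
  f(0.980000) = -0.295944
  f(1.810000) = 0.834347
  x_2 = 1.810000 - 0.834347×(1.810000 - 0.980000)/(0.834347 - (-0.295944))
       = 1.197319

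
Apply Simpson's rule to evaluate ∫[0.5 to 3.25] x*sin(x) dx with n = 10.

f(x) = x*sin(x)
a = 0.5, b = 3.25, n = 10
h = (b - a)/n = 0.275000

Simpson's rule: (h/3)[f(x₀) + 4f(x₁) + 2f(x₂) + ... + f(xₙ)]

x_0 = 0.5000, f(x_0) = 0.239713, coefficient = 1
x_1 = 0.7750, f(x_1) = 0.542280, coefficient = 4
x_2 = 1.0500, f(x_2) = 0.910794, coefficient = 2
x_3 = 1.3250, f(x_3) = 1.285176, coefficient = 4
x_4 = 1.6000, f(x_4) = 1.599318, coefficient = 2
x_5 = 1.8750, f(x_5) = 1.788911, coefficient = 4
x_6 = 2.1500, f(x_6) = 1.799332, coefficient = 2
x_7 = 2.4250, f(x_7) = 1.592787, coefficient = 4
x_8 = 2.7000, f(x_8) = 1.153926, coefficient = 2
x_9 = 2.9750, f(x_9) = 0.493324, coefficient = 4
x_10 = 3.2500, f(x_10) = -0.351634, coefficient = 1

I ≈ (0.275000/3) × 33.624726 = 3.082267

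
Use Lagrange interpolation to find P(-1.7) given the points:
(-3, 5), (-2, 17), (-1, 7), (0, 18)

Lagrange interpolation formula:
P(x) = Σ yᵢ × Lᵢ(x)
where Lᵢ(x) = Π_{j≠i} (x - xⱼ)/(xᵢ - xⱼ)

L_0(-1.7) = (-1.7 - (-2))/(-3 - (-2)) × (-1.7 - (-1))/(-3 - (-1)) × (-1.7 - 0)/(-3 - 0) = -0.059500
L_1(-1.7) = (-1.7 - (-3))/(-2 - (-3)) × (-1.7 - (-1))/(-2 - (-1)) × (-1.7 - 0)/(-2 - 0) = 0.773500
L_2(-1.7) = (-1.7 - (-3))/(-1 - (-3)) × (-1.7 - (-2))/(-1 - (-2)) × (-1.7 - 0)/(-1 - 0) = 0.331500
L_3(-1.7) = (-1.7 - (-3))/(0 - (-3)) × (-1.7 - (-2))/(0 - (-2)) × (-1.7 - (-1))/(0 - (-1)) = -0.045500

P(-1.7) = 5×L_0(-1.7) + 17×L_1(-1.7) + 7×L_2(-1.7) + 18×L_3(-1.7)
P(-1.7) = 14.353500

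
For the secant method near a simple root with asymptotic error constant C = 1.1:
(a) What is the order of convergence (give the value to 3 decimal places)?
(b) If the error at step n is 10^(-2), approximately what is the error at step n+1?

(a) Secant method has superlinear convergence with order φ = (1+√5)/2 ≈ 1.618.
    This means |e_{n+1}| ≈ C|e_n|^1.618.

(b) With |e_n| = 10^(-2) and C = 1.1:
    |e_{n+1}| ≈ 1.1 × (10^(-2))^1.618 = 1.1 × 10^(-3.24)

(a) ≈ 1.618 (golden ratio); (b) |e_{n+1}| ≈ 6.387e-04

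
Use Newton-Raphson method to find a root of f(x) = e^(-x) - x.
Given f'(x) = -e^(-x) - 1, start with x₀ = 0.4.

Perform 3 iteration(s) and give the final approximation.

f(x) = e^(-x) - x
f'(x) = -e^(-x) - 1
x₀ = 0.4

Newton-Raphson formula: x_{n+1} = x_n - f(x_n)/f'(x_n)

Iteration 1:
  f(0.400000) = 0.270320
  f'(0.400000) = -1.670320
  x_1 = 0.400000 - 0.270320/(-1.670320) = 0.561837
Iteration 2:
  f(0.561837) = 0.008323
  f'(0.561837) = -1.570161
  x_2 = 0.561837 - 0.008323/(-1.570161) = 0.567138
Iteration 3:
  f(0.567138) = 0.000008
  f'(0.567138) = -1.567146
  x_3 = 0.567138 - 0.000008/(-1.567146) = 0.567143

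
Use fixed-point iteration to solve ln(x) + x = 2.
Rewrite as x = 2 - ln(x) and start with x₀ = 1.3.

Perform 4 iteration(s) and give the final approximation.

Equation: ln(x) + x = 2
Fixed-point form: x = 2 - ln(x)
x₀ = 1.3

x_1 = g(1.300000) = 1.737636
x_2 = g(1.737636) = 1.447475
x_3 = g(1.447475) = 1.630180
x_4 = g(1.630180) = 1.511310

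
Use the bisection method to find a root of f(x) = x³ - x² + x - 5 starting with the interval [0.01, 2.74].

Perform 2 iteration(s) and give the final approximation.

f(x) = x³ - x² + x - 5
Initial interval: [0.01, 2.74]

Iteration 1:
  c_1 = (0.010000 + 2.740000)/2 = 1.375000
  f(c_1) = f(1.375000) = -2.916016
  f(a) × f(c) ≥ 0, new interval: [1.375000, 2.740000]
Iteration 2:
  c_2 = (1.375000 + 2.740000)/2 = 2.057500
  f(c_2) = f(2.057500) = 1.534221
  f(a) × f(c) < 0, new interval: [1.375000, 2.057500]

After 2 iteration(s), the approximation is c_2 = 2.057500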